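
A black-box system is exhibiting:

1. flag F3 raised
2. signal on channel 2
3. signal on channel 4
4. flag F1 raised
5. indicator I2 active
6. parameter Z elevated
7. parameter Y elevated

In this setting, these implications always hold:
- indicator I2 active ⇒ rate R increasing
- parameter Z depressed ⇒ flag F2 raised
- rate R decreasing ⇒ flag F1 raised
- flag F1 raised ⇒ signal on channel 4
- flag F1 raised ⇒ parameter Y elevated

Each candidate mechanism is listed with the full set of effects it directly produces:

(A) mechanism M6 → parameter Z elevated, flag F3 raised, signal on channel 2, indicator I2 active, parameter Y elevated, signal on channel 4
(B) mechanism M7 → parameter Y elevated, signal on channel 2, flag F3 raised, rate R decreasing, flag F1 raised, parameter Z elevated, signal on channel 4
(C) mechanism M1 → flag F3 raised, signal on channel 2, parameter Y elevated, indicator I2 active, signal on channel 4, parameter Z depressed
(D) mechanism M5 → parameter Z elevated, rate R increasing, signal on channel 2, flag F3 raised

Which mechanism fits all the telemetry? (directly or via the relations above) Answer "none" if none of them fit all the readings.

none

Checking each candidate against the observations:
(A) mechanism M6 — flag F3 raised match; signal on channel 2 match; signal on channel 4 match; flag F1 raised miss; indicator I2 active match; parameter Z elevated match; parameter Y elevated match
(B) mechanism M7 — does not account for indicator I2 active
(C) mechanism M1 — fails on flag F1 raised, parameter Z elevated (predicts parameter Z depressed, not parameter Z elevated)
(D) mechanism M5 — does not account for signal on channel 4, flag F1 raised, indicator I2 active, parameter Y elevated
No candidate is consistent with all observations.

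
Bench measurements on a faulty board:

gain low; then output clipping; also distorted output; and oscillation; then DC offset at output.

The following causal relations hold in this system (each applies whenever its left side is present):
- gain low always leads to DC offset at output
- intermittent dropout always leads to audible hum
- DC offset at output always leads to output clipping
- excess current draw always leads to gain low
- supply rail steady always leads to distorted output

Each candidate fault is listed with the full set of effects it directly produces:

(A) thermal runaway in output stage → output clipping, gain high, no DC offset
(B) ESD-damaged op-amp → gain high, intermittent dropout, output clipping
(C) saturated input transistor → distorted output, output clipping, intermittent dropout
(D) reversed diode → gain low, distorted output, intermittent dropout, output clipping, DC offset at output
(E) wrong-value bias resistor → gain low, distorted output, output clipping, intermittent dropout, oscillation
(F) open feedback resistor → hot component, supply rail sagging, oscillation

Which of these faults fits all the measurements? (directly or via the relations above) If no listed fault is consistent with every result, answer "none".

Testing each hypothesis:
(A) thermal runaway in output stage — fails on gain low, distorted output, oscillation, DC offset at output (predicts gain high, not gain low; predicts no DC offset, not DC offset at output)
(B) ESD-damaged op-amp — fails on gain low, distorted output, oscillation, DC offset at output (predicts gain high, not gain low)
(C) saturated input transistor — gain low -; output clipping +; distorted output +; oscillation -; DC offset at output -
(D) reversed diode — gain low +; output clipping +; distorted output +; oscillation -; DC offset at output +
(E) wrong-value bias resistor — accounts for every observation (DC offset at output by gain low → DC offset at output)
(F) open feedback resistor — gain low -; output clipping -; distorted output -; oscillation +; DC offset at output -
(E) is the only candidate with no mismatches.

E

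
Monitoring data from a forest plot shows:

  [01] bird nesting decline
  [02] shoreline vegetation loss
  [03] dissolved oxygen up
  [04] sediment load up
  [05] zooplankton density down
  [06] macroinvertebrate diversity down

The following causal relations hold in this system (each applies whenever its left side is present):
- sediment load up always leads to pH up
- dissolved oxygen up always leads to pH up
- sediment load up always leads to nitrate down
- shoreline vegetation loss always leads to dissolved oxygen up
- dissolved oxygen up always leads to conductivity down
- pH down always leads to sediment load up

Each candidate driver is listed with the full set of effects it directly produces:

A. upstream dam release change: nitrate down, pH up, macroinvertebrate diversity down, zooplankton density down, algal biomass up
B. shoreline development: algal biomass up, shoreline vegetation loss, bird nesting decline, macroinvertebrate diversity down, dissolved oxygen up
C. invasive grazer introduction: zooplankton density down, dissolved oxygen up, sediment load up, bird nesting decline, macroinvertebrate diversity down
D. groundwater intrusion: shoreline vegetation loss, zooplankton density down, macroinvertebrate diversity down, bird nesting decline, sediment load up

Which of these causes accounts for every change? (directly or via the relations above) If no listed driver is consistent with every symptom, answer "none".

Per-candidate check:
(A) upstream dam release change — bird nesting decline NO; shoreline vegetation loss NO; dissolved oxygen up NO; sediment load up NO; zooplankton density down yes; macroinvertebrate diversity down yes
(B) shoreline development — bird nesting decline yes; shoreline vegetation loss yes; dissolved oxygen up yes; sediment load up NO; zooplankton density down NO; macroinvertebrate diversity down yes
(C) invasive grazer introduction — does not account for shoreline vegetation loss
(D) groundwater intrusion — bird nesting decline yes; shoreline vegetation loss yes; dissolved oxygen up yes (via shoreline vegetation loss → dissolved oxygen up); sediment load up yes; zooplankton density down yes; macroinvertebrate diversity down yes
(D) alone accounts for all the evidence.

D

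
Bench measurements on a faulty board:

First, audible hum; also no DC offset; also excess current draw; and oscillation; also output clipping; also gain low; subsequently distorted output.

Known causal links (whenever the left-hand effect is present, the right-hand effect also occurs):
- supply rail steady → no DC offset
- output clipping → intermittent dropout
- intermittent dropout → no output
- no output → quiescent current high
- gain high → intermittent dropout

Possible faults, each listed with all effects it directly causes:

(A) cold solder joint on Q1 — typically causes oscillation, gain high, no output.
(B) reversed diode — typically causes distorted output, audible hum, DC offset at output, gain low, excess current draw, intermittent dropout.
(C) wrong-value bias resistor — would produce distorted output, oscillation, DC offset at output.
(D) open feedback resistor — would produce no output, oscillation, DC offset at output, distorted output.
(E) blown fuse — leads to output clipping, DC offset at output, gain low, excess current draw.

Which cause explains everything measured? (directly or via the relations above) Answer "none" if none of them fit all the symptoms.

For each candidate, compare predicted effects to what was observed:
(A) cold solder joint on Q1 — fails on audible hum, no DC offset, excess current draw, output clipping, gain low, distorted output (predicts gain high, not gain low)
(B) reversed diode — audible hum yes; no DC offset NO; excess current draw yes; oscillation NO; output clipping NO; gain low yes; distorted output yes
(C) wrong-value bias resistor — fails on audible hum, no DC offset, excess current draw, output clipping, gain low (predicts DC offset at output, not no DC offset)
(D) open feedback resistor — fails on audible hum, no DC offset, excess current draw, output clipping, gain low (predicts DC offset at output, not no DC offset)
(E) blown fuse — audible hum NO; no DC offset NO; excess current draw yes; oscillation NO; output clipping yes; gain low yes; distorted output NO
None of the listed candidates fits everything.

none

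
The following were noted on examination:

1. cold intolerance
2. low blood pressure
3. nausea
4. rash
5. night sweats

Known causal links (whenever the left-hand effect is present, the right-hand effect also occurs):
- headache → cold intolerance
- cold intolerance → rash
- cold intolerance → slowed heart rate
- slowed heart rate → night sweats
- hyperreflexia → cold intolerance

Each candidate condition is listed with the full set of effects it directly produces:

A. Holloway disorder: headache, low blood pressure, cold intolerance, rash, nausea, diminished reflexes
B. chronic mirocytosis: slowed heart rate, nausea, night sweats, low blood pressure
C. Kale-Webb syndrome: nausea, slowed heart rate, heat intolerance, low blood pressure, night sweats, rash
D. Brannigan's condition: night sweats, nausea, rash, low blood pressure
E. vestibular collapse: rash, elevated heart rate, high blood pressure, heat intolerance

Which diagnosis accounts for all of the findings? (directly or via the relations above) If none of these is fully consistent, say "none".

A

For each candidate, compare predicted effects to what was observed:
(A) Holloway disorder — accounts for every observation (night sweats by cold intolerance → slowed heart rate → night sweats)
(B) chronic mirocytosis — cold intolerance ✗; low blood pressure ✓; nausea ✓; rash ✗; night sweats ✓
(C) Kale-Webb syndrome — cold intolerance ✗; low blood pressure ✓; nausea ✓; rash ✓; night sweats ✓
(D) Brannigan's condition — does not account for cold intolerance
(E) vestibular collapse — fails on cold intolerance, low blood pressure, nausea, night sweats (predicts heat intolerance, not cold intolerance; predicts high blood pressure, not low blood pressure)
Only (A) is consistent with every observation.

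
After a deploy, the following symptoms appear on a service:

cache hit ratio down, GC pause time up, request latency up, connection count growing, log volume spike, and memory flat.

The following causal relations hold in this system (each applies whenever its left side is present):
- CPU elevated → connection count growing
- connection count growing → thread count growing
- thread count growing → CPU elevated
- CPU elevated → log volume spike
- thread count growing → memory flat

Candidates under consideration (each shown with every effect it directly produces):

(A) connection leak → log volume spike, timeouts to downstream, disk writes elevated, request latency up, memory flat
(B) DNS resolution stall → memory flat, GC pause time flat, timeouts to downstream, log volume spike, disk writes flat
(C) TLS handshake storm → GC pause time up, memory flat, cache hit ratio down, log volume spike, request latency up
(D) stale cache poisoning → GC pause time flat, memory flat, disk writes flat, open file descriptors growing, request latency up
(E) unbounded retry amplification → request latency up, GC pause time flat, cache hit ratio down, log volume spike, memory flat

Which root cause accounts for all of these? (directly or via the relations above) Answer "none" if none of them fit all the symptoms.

Testing each hypothesis:
(A) connection leak — does not account for cache hit ratio down, GC pause time up, connection count growing
(B) DNS resolution stall — fails on cache hit ratio down, GC pause time up, request latency up, connection count growing (predicts GC pause time flat, not GC pause time up)
(C) TLS handshake storm — cache hit ratio down match; GC pause time up match; request latency up match; connection count growing miss; log volume spike match; memory flat match
(D) stale cache poisoning — cache hit ratio down miss; GC pause time up miss; request latency up match; connection count growing miss; log volume spike miss; memory flat match
(E) unbounded retry amplification — cache hit ratio down match; GC pause time up miss; request latency up match; connection count growing miss; log volume spike match; memory flat match
None of the listed candidates fits everything.

none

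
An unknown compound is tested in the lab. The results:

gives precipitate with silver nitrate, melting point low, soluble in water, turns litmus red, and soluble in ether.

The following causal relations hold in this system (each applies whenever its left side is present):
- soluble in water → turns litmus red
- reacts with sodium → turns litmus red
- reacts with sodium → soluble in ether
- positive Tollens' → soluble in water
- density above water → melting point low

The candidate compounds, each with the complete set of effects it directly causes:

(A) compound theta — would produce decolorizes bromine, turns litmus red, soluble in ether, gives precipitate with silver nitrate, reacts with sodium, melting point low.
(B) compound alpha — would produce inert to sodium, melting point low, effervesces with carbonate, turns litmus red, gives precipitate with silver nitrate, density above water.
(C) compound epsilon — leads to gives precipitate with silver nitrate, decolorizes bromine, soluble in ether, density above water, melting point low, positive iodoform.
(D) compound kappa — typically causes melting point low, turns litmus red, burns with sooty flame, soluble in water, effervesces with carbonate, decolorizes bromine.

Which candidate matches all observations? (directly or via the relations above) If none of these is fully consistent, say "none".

none

Checking each candidate against the observations:
(A) compound theta — gives precipitate with silver nitrate yes; melting point low yes; soluble in water NO; turns litmus red yes; soluble in ether yes
(B) compound alpha — gives precipitate with silver nitrate yes; melting point low yes; soluble in water NO; turns litmus red yes; soluble in ether NO
(C) compound epsilon — does not account for soluble in water, turns litmus red
(D) compound kappa — gives precipitate with silver nitrate NO; melting point low yes; soluble in water yes; turns litmus red yes; soluble in ether NO
No candidate is consistent with all observations.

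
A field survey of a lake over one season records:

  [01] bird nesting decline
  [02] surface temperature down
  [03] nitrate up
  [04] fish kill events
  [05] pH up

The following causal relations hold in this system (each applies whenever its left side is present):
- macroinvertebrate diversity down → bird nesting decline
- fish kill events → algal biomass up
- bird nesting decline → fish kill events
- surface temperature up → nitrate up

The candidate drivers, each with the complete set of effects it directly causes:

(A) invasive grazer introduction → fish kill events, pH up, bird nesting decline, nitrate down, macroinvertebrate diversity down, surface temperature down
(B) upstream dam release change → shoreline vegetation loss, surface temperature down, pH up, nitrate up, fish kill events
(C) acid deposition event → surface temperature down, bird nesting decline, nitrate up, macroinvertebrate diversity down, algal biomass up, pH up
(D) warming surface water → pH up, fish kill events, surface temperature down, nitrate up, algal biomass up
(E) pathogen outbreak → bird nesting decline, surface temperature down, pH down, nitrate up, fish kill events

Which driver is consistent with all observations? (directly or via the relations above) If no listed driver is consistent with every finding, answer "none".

C

Per-candidate check:
(A) invasive grazer introduction — bird nesting decline match; surface temperature down match; nitrate up miss; fish kill events match; pH up match
(B) upstream dam release change — does not account for bird nesting decline
(C) acid deposition event — bird nesting decline match; surface temperature down match; nitrate up match; fish kill events match (via bird nesting decline → fish kill events); pH up match
(D) warming surface water — does not account for bird nesting decline
(E) pathogen outbreak — fails on pH up (predicts pH down, not pH up)
(C) is the only candidate with no mismatches.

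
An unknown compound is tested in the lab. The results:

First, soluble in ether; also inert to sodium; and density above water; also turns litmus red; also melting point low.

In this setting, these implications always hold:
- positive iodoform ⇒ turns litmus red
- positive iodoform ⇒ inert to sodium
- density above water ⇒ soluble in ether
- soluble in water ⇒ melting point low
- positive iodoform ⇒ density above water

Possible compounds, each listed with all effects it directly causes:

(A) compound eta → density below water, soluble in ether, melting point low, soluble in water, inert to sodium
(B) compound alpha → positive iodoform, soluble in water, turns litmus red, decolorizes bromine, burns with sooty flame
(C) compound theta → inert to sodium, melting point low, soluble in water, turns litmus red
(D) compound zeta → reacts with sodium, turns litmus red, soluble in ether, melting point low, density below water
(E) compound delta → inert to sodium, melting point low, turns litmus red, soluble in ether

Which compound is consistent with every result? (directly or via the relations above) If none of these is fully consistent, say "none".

Per-candidate check:
(A) compound eta — fails on density above water, turns litmus red (predicts density below water, not density above water)
(B) compound alpha — accounts for every observation (soluble in ether via positive iodoform → density above water → soluble in ether)
(C) compound theta — does not account for soluble in ether, density above water
(D) compound zeta — fails on inert to sodium, density above water (predicts reacts with sodium, not inert to sodium; predicts density below water, not density above water)
(E) compound delta — does not account for density above water
Only (B) is consistent with every observation.

B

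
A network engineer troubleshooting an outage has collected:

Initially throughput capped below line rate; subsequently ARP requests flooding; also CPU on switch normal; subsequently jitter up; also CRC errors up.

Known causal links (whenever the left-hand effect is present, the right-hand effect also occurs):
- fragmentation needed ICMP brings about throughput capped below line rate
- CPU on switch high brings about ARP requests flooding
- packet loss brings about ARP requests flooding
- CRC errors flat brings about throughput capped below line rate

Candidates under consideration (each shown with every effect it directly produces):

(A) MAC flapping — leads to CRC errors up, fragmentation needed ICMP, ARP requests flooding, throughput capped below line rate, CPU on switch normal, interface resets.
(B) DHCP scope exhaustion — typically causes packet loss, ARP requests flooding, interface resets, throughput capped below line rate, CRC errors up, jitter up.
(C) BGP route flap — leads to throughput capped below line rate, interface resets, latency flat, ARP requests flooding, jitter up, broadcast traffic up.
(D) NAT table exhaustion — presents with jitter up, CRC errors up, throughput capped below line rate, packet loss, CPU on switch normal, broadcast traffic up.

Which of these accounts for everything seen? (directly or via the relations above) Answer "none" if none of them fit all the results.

D

For each candidate, compare predicted effects to what was observed:
(A) MAC flapping — does not account for jitter up
(B) DHCP scope exhaustion — does not account for CPU on switch normal
(C) BGP route flap — does not account for CPU on switch normal, CRC errors up
(D) NAT table exhaustion — accounts for every observation (ARP requests flooding via packet loss → ARP requests flooding)
(D) alone accounts for all the evidence.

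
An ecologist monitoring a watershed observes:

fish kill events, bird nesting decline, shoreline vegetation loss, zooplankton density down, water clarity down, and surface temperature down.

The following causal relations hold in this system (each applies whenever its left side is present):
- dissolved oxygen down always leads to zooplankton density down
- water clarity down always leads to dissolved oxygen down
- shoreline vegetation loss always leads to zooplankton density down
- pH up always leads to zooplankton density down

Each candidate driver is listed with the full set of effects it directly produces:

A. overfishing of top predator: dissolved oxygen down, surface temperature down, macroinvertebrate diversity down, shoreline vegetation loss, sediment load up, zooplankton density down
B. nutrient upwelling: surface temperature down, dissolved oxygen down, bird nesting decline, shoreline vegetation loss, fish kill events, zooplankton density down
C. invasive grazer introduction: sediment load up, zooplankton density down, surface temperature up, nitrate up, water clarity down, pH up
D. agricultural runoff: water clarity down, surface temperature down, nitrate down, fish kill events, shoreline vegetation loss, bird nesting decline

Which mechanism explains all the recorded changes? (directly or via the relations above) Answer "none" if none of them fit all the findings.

For each candidate, compare predicted effects to what was observed:
(A) overfishing of top predator — fish kill events ✗; bird nesting decline ✗; shoreline vegetation loss ✓; zooplankton density down ✓; water clarity down ✗; surface temperature down ✓
(B) nutrient upwelling — does not account for water clarity down
(C) invasive grazer introduction — fish kill events ✗; bird nesting decline ✗; shoreline vegetation loss ✗; zooplankton density down ✓; water clarity down ✓; surface temperature down ✗
(D) agricultural runoff — fish kill events ✓; bird nesting decline ✓; shoreline vegetation loss ✓; zooplankton density down ✓ (through shoreline vegetation loss → zooplankton density down); water clarity down ✓; surface temperature down ✓
(D) alone accounts for all the evidence.

D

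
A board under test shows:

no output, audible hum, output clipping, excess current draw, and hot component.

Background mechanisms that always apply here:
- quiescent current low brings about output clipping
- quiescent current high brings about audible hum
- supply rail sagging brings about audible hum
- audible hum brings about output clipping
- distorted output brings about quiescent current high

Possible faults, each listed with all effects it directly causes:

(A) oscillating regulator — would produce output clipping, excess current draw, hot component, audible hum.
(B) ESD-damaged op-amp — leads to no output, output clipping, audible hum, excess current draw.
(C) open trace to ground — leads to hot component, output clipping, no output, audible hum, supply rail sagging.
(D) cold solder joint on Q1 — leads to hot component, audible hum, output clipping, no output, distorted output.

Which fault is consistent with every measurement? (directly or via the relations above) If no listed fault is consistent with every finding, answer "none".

For each candidate, compare predicted effects to what was observed:
(A) oscillating regulator — no output -; audible hum +; output clipping +; excess current draw +; hot component +
(B) ESD-damaged op-amp — does not account for hot component
(C) open trace to ground — does not account for excess current draw
(D) cold solder joint on Q1 — no output +; audible hum +; output clipping +; excess current draw -; hot component +
Every candidate fails on at least one observation.

none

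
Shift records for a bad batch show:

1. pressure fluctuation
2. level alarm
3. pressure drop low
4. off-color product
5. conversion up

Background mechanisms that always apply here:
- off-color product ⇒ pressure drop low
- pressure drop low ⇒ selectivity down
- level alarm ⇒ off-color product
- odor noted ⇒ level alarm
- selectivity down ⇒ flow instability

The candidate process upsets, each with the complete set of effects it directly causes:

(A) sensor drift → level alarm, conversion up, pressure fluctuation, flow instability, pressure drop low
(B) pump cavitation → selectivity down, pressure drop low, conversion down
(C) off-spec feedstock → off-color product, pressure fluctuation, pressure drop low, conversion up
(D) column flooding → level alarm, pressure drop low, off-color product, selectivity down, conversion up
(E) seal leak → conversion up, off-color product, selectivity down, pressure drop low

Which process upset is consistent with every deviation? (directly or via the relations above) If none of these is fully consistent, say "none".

Testing each hypothesis:
(A) sensor drift — pressure fluctuation yes; level alarm yes; pressure drop low yes; off-color product yes (through level alarm → off-color product); conversion up yes
(B) pump cavitation — pressure fluctuation NO; level alarm NO; pressure drop low yes; off-color product NO; conversion up NO
(C) off-spec feedstock — does not account for level alarm
(D) column flooding — pressure fluctuation NO; level alarm yes; pressure drop low yes; off-color product yes; conversion up yes
(E) seal leak — pressure fluctuation NO; level alarm NO; pressure drop low yes; off-color product yes; conversion up yes
(A) is the only candidate with no mismatches.

A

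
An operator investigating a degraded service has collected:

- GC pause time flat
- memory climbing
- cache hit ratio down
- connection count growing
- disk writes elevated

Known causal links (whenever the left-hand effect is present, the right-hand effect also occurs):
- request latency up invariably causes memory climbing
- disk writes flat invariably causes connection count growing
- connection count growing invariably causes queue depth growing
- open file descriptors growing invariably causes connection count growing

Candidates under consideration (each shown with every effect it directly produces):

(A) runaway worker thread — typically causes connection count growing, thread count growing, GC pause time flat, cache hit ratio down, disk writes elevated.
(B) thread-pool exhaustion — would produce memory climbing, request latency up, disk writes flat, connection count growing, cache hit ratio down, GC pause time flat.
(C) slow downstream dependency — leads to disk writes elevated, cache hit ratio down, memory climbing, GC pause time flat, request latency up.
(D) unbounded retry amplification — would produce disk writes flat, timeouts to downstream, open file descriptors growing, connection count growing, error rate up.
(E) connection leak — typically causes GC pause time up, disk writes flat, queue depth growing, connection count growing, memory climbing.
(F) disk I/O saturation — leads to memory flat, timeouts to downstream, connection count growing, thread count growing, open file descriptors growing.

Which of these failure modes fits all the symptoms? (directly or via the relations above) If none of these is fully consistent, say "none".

Per-candidate check:
(A) runaway worker thread — GC pause time flat ✓; memory climbing ✗; cache hit ratio down ✓; connection count growing ✓; disk writes elevated ✓
(B) thread-pool exhaustion — GC pause time flat ✓; memory climbing ✓; cache hit ratio down ✓; connection count growing ✓; disk writes elevated ✗
(C) slow downstream dependency — GC pause time flat ✓; memory climbing ✓; cache hit ratio down ✓; connection count growing ✗; disk writes elevated ✓
(D) unbounded retry amplification — GC pause time flat ✗; memory climbing ✗; cache hit ratio down ✗; connection count growing ✓; disk writes elevated ✗
(E) connection leak — fails on GC pause time flat, cache hit ratio down, disk writes elevated (predicts GC pause time up, not GC pause time flat; predicts disk writes flat, not disk writes elevated)
(F) disk I/O saturation — fails on GC pause time flat, memory climbing, cache hit ratio down, disk writes elevated (predicts memory flat, not memory climbing)
None of the listed candidates fits everything.

none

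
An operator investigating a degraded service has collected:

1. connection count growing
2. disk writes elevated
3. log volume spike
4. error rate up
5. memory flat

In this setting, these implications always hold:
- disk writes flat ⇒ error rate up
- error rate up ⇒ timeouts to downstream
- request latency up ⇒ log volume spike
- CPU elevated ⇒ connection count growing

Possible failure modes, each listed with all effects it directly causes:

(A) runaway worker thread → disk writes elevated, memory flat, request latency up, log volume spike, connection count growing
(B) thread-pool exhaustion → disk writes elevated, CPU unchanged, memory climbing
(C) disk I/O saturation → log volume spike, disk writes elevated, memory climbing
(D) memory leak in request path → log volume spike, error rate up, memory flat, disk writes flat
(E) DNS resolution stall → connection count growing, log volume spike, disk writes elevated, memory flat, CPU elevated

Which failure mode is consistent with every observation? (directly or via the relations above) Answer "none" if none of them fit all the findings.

none

Checking each candidate against the observations:
(A) runaway worker thread — connection count growing match; disk writes elevated match; log volume spike match; error rate up miss; memory flat match
(B) thread-pool exhaustion — fails on connection count growing, log volume spike, error rate up, memory flat (predicts memory climbing, not memory flat)
(C) disk I/O saturation — connection count growing miss; disk writes elevated match; log volume spike match; error rate up miss; memory flat miss
(D) memory leak in request path — fails on connection count growing, disk writes elevated (predicts disk writes flat, not disk writes elevated)
(E) DNS resolution stall — does not account for error rate up
Every candidate fails on at least one observation.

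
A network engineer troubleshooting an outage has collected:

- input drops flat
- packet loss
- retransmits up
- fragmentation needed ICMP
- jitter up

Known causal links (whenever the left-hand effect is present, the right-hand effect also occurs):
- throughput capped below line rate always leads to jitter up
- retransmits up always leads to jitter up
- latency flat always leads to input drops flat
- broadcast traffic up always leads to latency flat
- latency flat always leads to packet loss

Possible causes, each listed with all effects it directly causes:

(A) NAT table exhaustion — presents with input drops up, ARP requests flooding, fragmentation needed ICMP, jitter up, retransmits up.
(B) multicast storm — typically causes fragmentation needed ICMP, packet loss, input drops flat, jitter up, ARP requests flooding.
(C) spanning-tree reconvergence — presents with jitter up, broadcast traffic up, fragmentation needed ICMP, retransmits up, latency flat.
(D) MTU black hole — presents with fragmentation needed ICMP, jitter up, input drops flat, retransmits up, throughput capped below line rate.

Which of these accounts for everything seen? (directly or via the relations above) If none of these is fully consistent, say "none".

For each candidate, compare predicted effects to what was observed:
(A) NAT table exhaustion — fails on input drops flat, packet loss (predicts input drops up, not input drops flat)
(B) multicast storm — does not account for retransmits up
(C) spanning-tree reconvergence — accounts for every observation (input drops flat via latency flat → input drops flat)
(D) MTU black hole — input drops flat match; packet loss miss; retransmits up match; fragmentation needed ICMP match; jitter up match
(C) alone accounts for all the evidence.

C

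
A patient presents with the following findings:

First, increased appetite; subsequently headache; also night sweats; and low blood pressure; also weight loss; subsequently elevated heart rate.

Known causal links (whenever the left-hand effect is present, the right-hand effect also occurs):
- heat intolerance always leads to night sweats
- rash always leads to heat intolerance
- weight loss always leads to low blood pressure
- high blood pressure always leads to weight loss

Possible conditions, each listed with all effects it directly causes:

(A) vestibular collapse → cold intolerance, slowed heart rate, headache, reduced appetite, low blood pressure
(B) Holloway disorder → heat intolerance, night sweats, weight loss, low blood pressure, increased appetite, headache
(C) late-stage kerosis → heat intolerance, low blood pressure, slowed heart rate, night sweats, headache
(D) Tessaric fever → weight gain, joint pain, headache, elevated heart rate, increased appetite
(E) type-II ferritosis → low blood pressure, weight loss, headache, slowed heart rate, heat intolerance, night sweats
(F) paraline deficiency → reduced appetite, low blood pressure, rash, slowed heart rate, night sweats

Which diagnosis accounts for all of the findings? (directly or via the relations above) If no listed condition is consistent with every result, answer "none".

none

Testing each hypothesis:
(A) vestibular collapse — increased appetite -; headache +; night sweats -; low blood pressure +; weight loss -; elevated heart rate -
(B) Holloway disorder — does not account for elevated heart rate
(C) late-stage kerosis — fails on increased appetite, weight loss, elevated heart rate (predicts slowed heart rate, not elevated heart rate)
(D) Tessaric fever — fails on night sweats, low blood pressure, weight loss (predicts weight gain, not weight loss)
(E) type-II ferritosis — fails on increased appetite, elevated heart rate (predicts slowed heart rate, not elevated heart rate)
(F) paraline deficiency — increased appetite -; headache -; night sweats +; low blood pressure +; weight loss -; elevated heart rate -
No candidate is consistent with all observations.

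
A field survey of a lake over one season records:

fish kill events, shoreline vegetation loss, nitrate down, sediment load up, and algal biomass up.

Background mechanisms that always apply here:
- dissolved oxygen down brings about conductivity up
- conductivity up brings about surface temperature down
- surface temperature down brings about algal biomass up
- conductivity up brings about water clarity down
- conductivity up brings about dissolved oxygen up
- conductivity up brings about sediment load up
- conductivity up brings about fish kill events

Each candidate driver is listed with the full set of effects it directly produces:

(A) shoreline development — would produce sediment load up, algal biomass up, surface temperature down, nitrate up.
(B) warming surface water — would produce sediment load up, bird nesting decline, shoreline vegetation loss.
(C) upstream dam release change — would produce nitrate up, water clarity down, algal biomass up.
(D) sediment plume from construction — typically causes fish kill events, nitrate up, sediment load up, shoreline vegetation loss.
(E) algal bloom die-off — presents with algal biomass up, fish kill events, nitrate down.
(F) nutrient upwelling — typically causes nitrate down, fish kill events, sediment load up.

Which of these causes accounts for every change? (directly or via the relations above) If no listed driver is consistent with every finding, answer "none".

none

Per-candidate check:
(A) shoreline development — fish kill events miss; shoreline vegetation loss miss; nitrate down miss; sediment load up match; algal biomass up match
(B) warming surface water — fish kill events miss; shoreline vegetation loss match; nitrate down miss; sediment load up match; algal biomass up miss
(C) upstream dam release change — fish kill events miss; shoreline vegetation loss miss; nitrate down miss; sediment load up miss; algal biomass up match
(D) sediment plume from construction — fails on nitrate down, algal biomass up (predicts nitrate up, not nitrate down)
(E) algal bloom die-off — does not account for shoreline vegetation loss, sediment load up
(F) nutrient upwelling — does not account for shoreline vegetation loss, algal biomass up
None of the listed candidates fits everything.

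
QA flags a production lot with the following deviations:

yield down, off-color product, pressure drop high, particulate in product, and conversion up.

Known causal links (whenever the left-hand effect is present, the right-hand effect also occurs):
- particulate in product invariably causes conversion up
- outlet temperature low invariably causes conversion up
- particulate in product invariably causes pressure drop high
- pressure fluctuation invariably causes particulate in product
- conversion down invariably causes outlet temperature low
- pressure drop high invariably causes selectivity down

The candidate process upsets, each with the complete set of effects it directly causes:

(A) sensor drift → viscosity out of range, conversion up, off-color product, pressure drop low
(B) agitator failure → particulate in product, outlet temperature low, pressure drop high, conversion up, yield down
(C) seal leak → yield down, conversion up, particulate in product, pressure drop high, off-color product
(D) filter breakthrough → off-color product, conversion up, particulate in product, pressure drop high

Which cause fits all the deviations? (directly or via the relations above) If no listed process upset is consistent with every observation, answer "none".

C

Per-candidate check:
(A) sensor drift — fails on yield down, pressure drop high, particulate in product (predicts pressure drop low, not pressure drop high)
(B) agitator failure — does not account for off-color product
(C) seal leak — yield down +; off-color product +; pressure drop high +; particulate in product +; conversion up +
(D) filter breakthrough — yield down -; off-color product +; pressure drop high +; particulate in product +; conversion up +
(C) alone accounts for all the evidence.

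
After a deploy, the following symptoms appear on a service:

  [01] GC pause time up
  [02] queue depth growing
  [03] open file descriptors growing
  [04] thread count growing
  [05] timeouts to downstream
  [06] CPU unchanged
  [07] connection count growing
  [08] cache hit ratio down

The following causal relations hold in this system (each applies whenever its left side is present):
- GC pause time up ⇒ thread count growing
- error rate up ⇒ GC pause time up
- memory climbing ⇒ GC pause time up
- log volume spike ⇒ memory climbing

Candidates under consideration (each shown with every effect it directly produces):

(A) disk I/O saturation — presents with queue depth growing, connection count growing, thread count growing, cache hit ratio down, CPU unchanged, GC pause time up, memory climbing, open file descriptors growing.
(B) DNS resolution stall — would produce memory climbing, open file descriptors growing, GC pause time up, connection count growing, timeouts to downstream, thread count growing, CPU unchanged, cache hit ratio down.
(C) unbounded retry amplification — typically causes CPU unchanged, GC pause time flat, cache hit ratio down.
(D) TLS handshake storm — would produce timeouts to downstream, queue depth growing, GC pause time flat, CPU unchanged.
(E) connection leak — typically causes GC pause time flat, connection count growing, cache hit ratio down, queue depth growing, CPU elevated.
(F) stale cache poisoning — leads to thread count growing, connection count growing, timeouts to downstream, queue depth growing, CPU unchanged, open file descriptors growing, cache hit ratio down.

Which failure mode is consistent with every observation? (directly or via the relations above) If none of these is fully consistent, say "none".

For each candidate, compare predicted effects to what was observed:
(A) disk I/O saturation — does not account for timeouts to downstream
(B) DNS resolution stall — GC pause time up +; queue depth growing -; open file descriptors growing +; thread count growing +; timeouts to downstream +; CPU unchanged +; connection count growing +; cache hit ratio down +
(C) unbounded retry amplification — GC pause time up -; queue depth growing -; open file descriptors growing -; thread count growing -; timeouts to downstream -; CPU unchanged +; connection count growing -; cache hit ratio down +
(D) TLS handshake storm — GC pause time up -; queue depth growing +; open file descriptors growing -; thread count growing -; timeouts to downstream +; CPU unchanged +; connection count growing -; cache hit ratio down -
(E) connection leak — fails on GC pause time up, open file descriptors growing, thread count growing, timeouts to downstream, CPU unchanged (predicts GC pause time flat, not GC pause time up; predicts CPU elevated, not CPU unchanged)
(F) stale cache poisoning — GC pause time up -; queue depth growing +; open file descriptors growing +; thread count growing +; timeouts to downstream +; CPU unchanged +; connection count growing +; cache hit ratio down +
No candidate is consistent with all observations.

none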